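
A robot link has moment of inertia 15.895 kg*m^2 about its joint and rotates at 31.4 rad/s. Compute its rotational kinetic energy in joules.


KE = (1/2)*I*omega^2 = 0.5*15.895*31.4^2 = 7835.9171

7835.9171 J


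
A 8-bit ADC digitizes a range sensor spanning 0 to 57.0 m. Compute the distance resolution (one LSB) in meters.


res = range / 2^n = 57.0/2^8 = 57.0/256 = 0.2227

0.2227 m


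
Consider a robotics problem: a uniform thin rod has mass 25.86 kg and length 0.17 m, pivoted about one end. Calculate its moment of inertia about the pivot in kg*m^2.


I = (1/3)*m*L^2 = (1/3)*25.86*0.17^2 = 0.2491

0.2491 kg*m^2


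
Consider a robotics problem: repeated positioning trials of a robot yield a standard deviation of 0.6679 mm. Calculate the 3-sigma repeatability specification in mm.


repeatability = 3*sigma = 3*0.6679 = 2.0037

2.0037 mm


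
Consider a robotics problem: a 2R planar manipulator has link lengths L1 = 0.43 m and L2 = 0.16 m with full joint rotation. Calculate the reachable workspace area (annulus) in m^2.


r_max = L1 + L2 = 0.5900, r_min = |L1 - L2| = 0.2700
A = pi*(r_max^2 - r_min^2) = pi*(0.3481 - 0.0729) = 0.8646

0.8646 m^2


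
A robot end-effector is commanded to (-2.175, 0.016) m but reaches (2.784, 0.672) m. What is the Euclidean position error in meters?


dx = 2.784 - (-2.175) = 4.9590, dy = 0.672 - (0.016) = 0.6560
err = sqrt(24.591681 + 0.430336) = 5.0022

5.0022 m


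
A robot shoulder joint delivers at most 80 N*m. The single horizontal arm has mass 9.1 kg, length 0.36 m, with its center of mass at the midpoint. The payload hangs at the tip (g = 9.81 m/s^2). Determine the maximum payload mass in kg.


tau_arm = m_arm*g*(L/2) = 9.1*9.81*0.36/2 = 16.0688 N*m
tau_payload = tau_max - tau_arm = 80 - 16.0688 = 63.9312
m_payload = tau_payload / (g*L) = 63.9312 / (9.81*0.36) = 18.1026

18.1026 kg


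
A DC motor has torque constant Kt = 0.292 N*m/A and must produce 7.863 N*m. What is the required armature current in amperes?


I = tau / Kt = 7.863/0.292 = 26.9281

26.9281 A


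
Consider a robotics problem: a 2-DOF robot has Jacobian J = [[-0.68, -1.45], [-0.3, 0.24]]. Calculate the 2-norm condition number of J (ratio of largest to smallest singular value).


JJ^T eigenvalues: trace(JJ^T) = 2.7125, det(JJ^T) = det(J)^2 = 0.35784324
s_max^2 = (2.7125 + sqrt(5.92628329))/2 = 2.57344794
s_min^2 = (2.7125 - sqrt(5.92628329))/2 = 0.13905206
kappa = s_max/s_min = sqrt(2.57344794/0.13905206) = 4.3020

4.3020


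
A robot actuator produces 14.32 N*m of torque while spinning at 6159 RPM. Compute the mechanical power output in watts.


omega = 6159 * 2*pi/60 = 644.968972 rad/s
P = tau * omega = 14.32 * 644.968972 = 9235.9557

9235.9557 W


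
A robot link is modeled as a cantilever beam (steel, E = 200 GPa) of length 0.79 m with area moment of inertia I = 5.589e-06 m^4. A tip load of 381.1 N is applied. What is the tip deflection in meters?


delta = F*L^3/(3*E*I) = 381.1*0.79^3/(3*2.000e+11*5.589e-06)
      = 187.8971629/3353400 = 5.6032e-05

5.6032e-05 m


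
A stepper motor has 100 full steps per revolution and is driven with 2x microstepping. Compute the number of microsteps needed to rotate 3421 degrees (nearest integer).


step_size = 360/(100*2) = 360/200 = 1.800000 deg
n = 3421/(360/200) = 3421*200/360 = 1900.5556 -> 1901

1901 steps


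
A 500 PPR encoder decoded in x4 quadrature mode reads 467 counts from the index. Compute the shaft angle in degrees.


angle = counts * 360 / (PPR*4) = 467 * 360 / 2000 = 84.0600

84.0600 degrees


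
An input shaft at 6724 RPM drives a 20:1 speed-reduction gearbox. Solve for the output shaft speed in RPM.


omega_out = omega_in / N = 6724 / 20 = 336.2000

336.2000 RPM


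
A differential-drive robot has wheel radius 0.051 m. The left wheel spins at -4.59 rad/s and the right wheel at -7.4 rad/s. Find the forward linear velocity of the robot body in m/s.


v = r*(wR + wL)/2 = 0.051*(-7.4 + -4.59)/2 = -0.3057

-0.3057 m/s


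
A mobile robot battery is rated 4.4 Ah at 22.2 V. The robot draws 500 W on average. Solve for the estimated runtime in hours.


E = 4.4*22.2 = 97.6800 Wh
t = E/P = 97.6800/500 = 0.1954

0.1954 hours


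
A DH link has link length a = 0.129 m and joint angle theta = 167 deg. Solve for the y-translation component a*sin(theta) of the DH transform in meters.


a*sin(theta) = 0.129*sin(167 deg) = 0.0290

0.0290 m


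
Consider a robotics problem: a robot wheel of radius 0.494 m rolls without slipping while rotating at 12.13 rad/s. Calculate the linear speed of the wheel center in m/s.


v = omega * r = 12.13 * 0.494 = 5.9922

5.9922 m/s


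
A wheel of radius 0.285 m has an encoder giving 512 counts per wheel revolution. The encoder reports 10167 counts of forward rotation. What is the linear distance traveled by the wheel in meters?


revs = 10167/512 = 19.857422
d = revs * 2*pi*r = 19.857422 * 2*pi*0.285 = 35.5588

35.5588 m


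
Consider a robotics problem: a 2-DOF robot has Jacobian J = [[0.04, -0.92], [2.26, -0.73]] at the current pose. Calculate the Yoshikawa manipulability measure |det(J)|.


det(J) = 0.04*-0.73 - (-0.92)*(2.26) = 2.0500
|det(J)| = 2.0500

2.0500


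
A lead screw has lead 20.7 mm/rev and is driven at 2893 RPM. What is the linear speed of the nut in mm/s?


v = lead * (RPM/60) = 20.7*2893/60 = 998.0850

998.0850 mm/s


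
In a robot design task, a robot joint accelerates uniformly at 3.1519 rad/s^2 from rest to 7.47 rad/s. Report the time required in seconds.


t = delta_omega / alpha = 7.47 / 3.1519 = 2.3700

2.3700 s


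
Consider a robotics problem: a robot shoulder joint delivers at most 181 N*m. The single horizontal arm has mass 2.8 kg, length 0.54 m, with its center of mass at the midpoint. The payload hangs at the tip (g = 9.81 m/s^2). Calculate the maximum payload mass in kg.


tau_arm = m_arm*g*(L/2) = 2.8*9.81*0.54/2 = 7.4164 N*m
tau_payload = tau_max - tau_arm = 181 - 7.4164 = 173.5836
m_payload = tau_payload / (g*L) = 173.5836 / (9.81*0.54) = 32.7677

32.7677 kg


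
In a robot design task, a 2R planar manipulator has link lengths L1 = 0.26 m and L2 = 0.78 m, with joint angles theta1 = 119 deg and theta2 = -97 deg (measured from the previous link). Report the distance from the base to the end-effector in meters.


x = L1*cos(th1) + L2*cos(th1+th2) = 0.597153
y = L1*sin(th1) + L2*sin(th1+th2) = 0.519594
d = sqrt(x^2 + y^2) = sqrt(0.356592 + 0.269978) = 0.7916

0.7916 m


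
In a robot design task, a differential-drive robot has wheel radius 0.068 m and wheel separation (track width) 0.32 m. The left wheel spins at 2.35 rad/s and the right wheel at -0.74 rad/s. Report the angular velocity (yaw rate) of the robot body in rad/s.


omega = r*(wR - wL)/L = 0.068*(-0.74 - (2.35))/0.32 = -0.6566

-0.6566 rad/s


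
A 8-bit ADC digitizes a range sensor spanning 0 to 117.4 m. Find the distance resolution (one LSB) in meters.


res = range / 2^n = 117.4/2^8 = 117.4/256 = 0.4586

0.4586 m


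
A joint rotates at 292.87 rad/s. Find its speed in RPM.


RPM = 292.87 * 60/(2*pi) = 2796.7025

2796.7025 RPM


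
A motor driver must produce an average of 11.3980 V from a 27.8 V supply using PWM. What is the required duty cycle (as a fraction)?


D = V_avg/V_supply = 11.3980/27.8 = 0.4100

0.4100


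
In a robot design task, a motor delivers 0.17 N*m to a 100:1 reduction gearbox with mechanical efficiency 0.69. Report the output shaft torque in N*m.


tau_out = tau_in * N * eta = 0.17 * 100 * 0.69 = 11.7300

11.7300 N*m


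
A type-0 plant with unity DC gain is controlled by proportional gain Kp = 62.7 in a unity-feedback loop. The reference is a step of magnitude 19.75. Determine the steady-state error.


e_ss = R/(1 + Kp) = 19.75/(1 + 62.7) = 19.75/63.7000 = 0.3100

0.3100


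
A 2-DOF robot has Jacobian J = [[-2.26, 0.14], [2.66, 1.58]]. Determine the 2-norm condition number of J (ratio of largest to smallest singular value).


JJ^T eigenvalues: trace(JJ^T) = 14.6992, det(JJ^T) = det(J)^2 = 15.54882624
s_max^2 = (14.6992 + sqrt(153.87117568))/2 = 13.55184104
s_min^2 = (14.6992 - sqrt(153.87117568))/2 = 1.14735896
kappa = s_max/s_min = sqrt(13.55184104/1.14735896) = 3.4368

3.4368


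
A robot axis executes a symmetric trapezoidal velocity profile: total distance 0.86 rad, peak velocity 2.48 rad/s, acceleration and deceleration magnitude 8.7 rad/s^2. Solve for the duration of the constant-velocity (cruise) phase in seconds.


t_acc = v/a = 0.285057 s, d_acc = v^2/(2a) = 0.353471 rad each
d_cruise = 0.86 - 2*0.353471 = 0.153058 rad
t_cruise = d_cruise/v = 0.153058/2.48 = 0.0617

0.0617 s


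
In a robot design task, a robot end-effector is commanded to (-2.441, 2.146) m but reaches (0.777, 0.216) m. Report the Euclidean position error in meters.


dx = 0.777 - (-2.441) = 3.2180, dy = 0.216 - (2.146) = -1.9300
err = sqrt(10.355524 + 3.724900) = 3.7524

3.7524 m


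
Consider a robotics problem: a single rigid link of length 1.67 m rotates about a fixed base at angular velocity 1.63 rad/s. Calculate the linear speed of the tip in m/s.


v = L*omega = 1.67 * 1.63 = 2.7221

2.7221 m/s


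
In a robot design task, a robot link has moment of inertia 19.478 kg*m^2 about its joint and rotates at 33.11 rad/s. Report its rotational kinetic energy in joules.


KE = (1/2)*I*omega^2 = 0.5*19.478*33.11^2 = 10676.5940

10676.5940 J


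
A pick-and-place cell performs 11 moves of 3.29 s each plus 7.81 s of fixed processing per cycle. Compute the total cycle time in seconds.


T = 11*3.29 + 7.81 = 44.0000

44.0000 s


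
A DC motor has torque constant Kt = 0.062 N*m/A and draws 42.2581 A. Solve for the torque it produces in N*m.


tau = Kt * I = 0.062*42.2581 = 2.6200

2.6200 N*m


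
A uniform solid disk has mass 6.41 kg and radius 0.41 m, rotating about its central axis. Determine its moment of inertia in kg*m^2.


I = (1/2)*m*R^2 = 0.5*6.41*0.41^2 = 0.5388

0.5388 kg*m^2


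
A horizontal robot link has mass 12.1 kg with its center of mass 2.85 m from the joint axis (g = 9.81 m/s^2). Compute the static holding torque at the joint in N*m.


tau = m*g*L = 12.1 * 9.81 * 2.85 = 338.2979

338.2979 N*m


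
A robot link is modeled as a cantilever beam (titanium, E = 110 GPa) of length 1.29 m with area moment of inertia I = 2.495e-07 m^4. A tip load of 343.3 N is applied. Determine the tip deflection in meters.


delta = F*L^3/(3*E*I) = 343.3*1.29^3/(3*1.100e+11*2.495e-07)
      = 736.9583337/82335 = 0.0090

0.0090 m


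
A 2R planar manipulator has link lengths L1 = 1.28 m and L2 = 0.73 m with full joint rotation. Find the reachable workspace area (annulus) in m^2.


r_max = L1 + L2 = 2.0100, r_min = |L1 - L2| = 0.5500
A = pi*(r_max^2 - r_min^2) = pi*(4.0401 - 0.3025) = 11.7420

11.7420 m^2


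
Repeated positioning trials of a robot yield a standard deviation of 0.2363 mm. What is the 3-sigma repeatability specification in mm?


repeatability = 3*sigma = 3*0.2363 = 0.7089

0.7089 mm


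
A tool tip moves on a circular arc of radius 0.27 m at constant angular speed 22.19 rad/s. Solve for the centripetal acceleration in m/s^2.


a_c = omega^2 * r = 22.19^2 * 0.27 = 132.9469

132.9469 m/s^2


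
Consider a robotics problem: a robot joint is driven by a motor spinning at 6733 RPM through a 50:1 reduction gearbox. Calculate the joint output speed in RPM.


omega_joint = omega_motor / N = 6733 / 50 = 134.6600

134.6600 RPM


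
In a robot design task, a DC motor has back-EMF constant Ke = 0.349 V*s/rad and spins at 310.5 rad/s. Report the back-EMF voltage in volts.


V_emf = Ke * omega = 0.349*310.5 = 108.3645

108.3645 V


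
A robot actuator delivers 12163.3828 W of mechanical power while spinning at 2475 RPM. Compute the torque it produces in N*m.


omega = 2475 * 2*pi/60 = 259.181394 rad/s
tau = P / omega = 12163.3828 / 259.181394 = 46.9300

46.9300 N*m


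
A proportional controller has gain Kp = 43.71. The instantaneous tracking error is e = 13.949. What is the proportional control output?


u_P = Kp * e = 43.71 * 13.949 = 609.7108

609.7108


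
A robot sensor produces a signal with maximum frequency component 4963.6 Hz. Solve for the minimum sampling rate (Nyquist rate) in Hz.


f_s,min = 2*f_max = 2*4963.6 = 9927.2000

9927.2000 Hz


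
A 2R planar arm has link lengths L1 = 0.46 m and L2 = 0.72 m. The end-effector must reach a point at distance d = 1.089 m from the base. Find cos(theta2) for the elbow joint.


cos(th2) = (d^2 - L1^2 - L2^2)/(2*L1*L2) = (1.089^2 - 0.46^2 - 0.72^2)/(2*0.46*0.72) = 0.6883

0.6883


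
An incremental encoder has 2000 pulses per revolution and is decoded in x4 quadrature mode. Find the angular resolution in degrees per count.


resolution = 360 / (PPR * 4) = 360 / 8000 = 0.0450

0.0450 degrees


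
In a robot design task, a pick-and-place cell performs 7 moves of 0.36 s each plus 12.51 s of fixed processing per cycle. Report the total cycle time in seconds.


T = 7*0.36 + 12.51 = 15.0300

15.0300 s


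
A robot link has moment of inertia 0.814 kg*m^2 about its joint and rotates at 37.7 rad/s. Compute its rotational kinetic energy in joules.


KE = (1/2)*I*omega^2 = 0.5*0.814*37.7^2 = 578.4650

578.4650 J


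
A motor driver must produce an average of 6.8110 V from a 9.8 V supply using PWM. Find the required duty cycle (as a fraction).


D = V_avg/V_supply = 6.8110/9.8 = 0.6950

0.6950


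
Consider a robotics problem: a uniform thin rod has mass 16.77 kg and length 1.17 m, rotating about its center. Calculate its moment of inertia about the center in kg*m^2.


I = (1/12)*m*L^2 = (1/12)*16.77*1.17^2 = 1.9130

1.9130 kg*m^2


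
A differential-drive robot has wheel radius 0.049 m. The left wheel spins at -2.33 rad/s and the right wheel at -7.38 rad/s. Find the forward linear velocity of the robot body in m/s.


v = r*(wR + wL)/2 = 0.049*(-7.38 + -2.33)/2 = -0.2379

-0.2379 m/s


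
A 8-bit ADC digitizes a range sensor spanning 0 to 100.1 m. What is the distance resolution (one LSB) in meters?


res = range / 2^n = 100.1/2^8 = 100.1/256 = 0.3910

0.3910 m


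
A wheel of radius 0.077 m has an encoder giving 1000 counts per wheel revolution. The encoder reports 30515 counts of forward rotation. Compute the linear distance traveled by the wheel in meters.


revs = 30515/1000 = 30.515000
d = revs * 2*pi*r = 30.515000 * 2*pi*0.077 = 14.7633

14.7633 m


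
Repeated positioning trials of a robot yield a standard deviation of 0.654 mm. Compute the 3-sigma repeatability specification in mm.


repeatability = 3*sigma = 3*0.654 = 1.9620

1.9620 mm


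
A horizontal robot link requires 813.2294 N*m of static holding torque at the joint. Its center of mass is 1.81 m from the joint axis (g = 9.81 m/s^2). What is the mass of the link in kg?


m = tau / (g*L) = 813.2294 / (9.81 * 1.81) = 45.8000

45.8000 kg


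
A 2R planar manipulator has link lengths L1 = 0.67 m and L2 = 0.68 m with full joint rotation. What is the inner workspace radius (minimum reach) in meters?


r_min = |L1 - L2| = |0.67 - 0.68| = 0.0100

0.0100 m


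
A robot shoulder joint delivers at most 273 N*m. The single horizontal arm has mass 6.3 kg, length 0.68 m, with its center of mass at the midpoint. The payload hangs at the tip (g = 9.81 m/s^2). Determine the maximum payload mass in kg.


tau_arm = m_arm*g*(L/2) = 6.3*9.81*0.68/2 = 21.0130 N*m
tau_payload = tau_max - tau_arm = 273 - 21.0130 = 251.9870
m_payload = tau_payload / (g*L) = 251.9870 / (9.81*0.68) = 37.7746

37.7746 kg


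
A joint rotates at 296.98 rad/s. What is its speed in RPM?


RPM = 296.98 * 60/(2*pi) = 2835.9501

2835.9501 RPM


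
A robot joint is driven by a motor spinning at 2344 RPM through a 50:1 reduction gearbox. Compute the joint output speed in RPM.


omega_joint = omega_motor / N = 2344 / 50 = 46.8800

46.8800 RPM


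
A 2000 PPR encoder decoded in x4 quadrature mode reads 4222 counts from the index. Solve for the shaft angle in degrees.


angle = counts * 360 / (PPR*4) = 4222 * 360 / 8000 = 189.9900

189.9900 degrees


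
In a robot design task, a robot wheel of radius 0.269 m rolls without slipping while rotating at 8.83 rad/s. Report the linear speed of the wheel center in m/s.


v = omega * r = 8.83 * 0.269 = 2.3753

2.3753 m/s


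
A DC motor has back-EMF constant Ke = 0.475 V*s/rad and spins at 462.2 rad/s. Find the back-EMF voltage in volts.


V_emf = Ke * omega = 0.475*462.2 = 219.5450

219.5450 V


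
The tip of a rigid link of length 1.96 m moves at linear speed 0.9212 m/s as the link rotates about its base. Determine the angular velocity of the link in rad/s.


omega = v / L = 0.9212 / 1.96 = 0.4700

0.4700 rad/s


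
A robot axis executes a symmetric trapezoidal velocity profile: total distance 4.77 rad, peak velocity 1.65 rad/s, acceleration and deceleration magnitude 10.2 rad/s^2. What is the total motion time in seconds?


t_acc = v/a = 1.65/10.2 = 0.161765 s
d_acc = v^2/(2a) = 0.133456 rad (each ramp)
d_cruise = 4.77 - 2*0.133456 = 4.503088 rad
t_cruise = 4.503088/1.65 = 2.729144 s
t_total = 2*0.161765 + 2.729144 = 3.0527

3.0527 s


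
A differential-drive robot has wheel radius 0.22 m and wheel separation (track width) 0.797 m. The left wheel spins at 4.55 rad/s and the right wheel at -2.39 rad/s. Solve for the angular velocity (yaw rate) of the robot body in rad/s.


omega = r*(wR - wL)/L = 0.22*(-2.39 - (4.55))/0.797 = -1.9157

-1.9157 rad/s


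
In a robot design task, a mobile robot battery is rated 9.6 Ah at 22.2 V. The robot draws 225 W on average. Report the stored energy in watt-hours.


E = capacity * V = 9.6*22.2 = 213.1200

213.1200 Wh


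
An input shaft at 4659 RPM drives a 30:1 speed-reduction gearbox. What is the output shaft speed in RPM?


omega_out = omega_in / N = 4659 / 30 = 155.3000

155.3000 RPM


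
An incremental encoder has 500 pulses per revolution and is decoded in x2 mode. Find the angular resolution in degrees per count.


resolution = 360 / (PPR * 2) = 360 / 1000 = 0.3600

0.3600 degrees


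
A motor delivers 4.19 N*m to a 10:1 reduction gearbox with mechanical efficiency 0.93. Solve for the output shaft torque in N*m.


tau_out = tau_in * N * eta = 4.19 * 10 * 0.93 = 38.9670

38.9670 N*m


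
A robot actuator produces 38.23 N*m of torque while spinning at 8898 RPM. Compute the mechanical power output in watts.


omega = 8898 * 2*pi/60 = 931.796381 rad/s
P = tau * omega = 38.23 * 931.796381 = 35622.5756

35622.5756 W


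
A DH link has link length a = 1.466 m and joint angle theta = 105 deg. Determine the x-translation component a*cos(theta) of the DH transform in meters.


a*cos(theta) = 1.466*cos(105 deg) = -0.3794

-0.3794 m


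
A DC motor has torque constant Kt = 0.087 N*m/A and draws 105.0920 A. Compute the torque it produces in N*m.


tau = Kt * I = 0.087*105.0920 = 9.1430

9.1430 N*m


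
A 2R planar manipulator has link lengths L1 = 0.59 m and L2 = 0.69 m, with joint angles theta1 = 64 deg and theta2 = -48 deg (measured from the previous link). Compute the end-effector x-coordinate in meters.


x = L1*cos(th1) + L2*cos(th1+th2) = 0.59*cos(64 deg) + 0.69*cos(16 deg) = 0.9219

0.9219 m


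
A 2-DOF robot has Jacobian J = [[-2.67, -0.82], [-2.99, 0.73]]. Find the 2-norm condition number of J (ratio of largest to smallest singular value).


JJ^T eigenvalues: trace(JJ^T) = 17.2743, det(JJ^T) = det(J)^2 = 19.36792081
s_max^2 = (17.2743 + sqrt(220.92975725))/2 = 16.06900302
s_min^2 = (17.2743 - sqrt(220.92975725))/2 = 1.20529698
kappa = s_max/s_min = sqrt(16.06900302/1.20529698) = 3.6513

3.6513


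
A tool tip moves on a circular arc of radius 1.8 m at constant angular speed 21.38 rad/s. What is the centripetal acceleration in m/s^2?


a_c = omega^2 * r = 21.38^2 * 1.8 = 822.7879

822.7879 m/s^2


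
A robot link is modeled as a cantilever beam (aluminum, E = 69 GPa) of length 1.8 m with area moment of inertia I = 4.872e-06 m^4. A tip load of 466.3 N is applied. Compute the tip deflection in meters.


delta = F*L^3/(3*E*I) = 466.3*1.8^3/(3*6.900e+10*4.872e-06)
      = 2719.4616/1008504 = 0.0027

0.0027 m


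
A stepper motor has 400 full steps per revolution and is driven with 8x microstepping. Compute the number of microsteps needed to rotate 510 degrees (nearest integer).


step_size = 360/(400*8) = 360/3200 = 0.112500 deg
n = 510/(360/3200) = 510*3200/360 = 4533.3333 -> 4533

4533 steps


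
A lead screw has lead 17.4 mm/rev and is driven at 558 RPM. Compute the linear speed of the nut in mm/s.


v = lead * (RPM/60) = 17.4*558/60 = 161.8200

161.8200 mm/s


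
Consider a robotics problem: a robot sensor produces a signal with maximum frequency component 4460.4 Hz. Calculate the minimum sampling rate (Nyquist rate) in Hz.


f_s,min = 2*f_max = 2*4460.4 = 8920.8000

8920.8000 Hz


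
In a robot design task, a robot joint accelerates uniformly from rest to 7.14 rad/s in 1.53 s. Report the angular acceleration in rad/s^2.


alpha = delta_omega / t = 7.14 / 1.53 = 4.6667

4.6667 rad/s^2


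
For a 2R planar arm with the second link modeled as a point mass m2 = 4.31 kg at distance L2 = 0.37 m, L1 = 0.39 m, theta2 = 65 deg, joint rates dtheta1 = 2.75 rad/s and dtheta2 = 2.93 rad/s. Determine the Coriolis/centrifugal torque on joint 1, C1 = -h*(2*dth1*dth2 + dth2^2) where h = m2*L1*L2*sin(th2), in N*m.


h = m2*L1*L2*sin(th2) = 4.31*0.39*0.37*sin(65 deg) = 0.563663
C1 = -h*(2*2.75*2.93 + 2.93^2) = -0.563663*24.6999 = -13.9224

-13.9224 N*m


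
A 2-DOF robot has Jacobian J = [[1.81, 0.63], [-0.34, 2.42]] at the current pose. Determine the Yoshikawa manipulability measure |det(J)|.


det(J) = 1.81*2.42 - (0.63)*(-0.34) = 4.5944
|det(J)| = 4.5944

4.5944


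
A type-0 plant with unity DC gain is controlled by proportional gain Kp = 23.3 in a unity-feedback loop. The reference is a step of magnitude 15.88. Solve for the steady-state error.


e_ss = R/(1 + Kp) = 15.88/(1 + 23.3) = 15.88/24.3000 = 0.6535

0.6535


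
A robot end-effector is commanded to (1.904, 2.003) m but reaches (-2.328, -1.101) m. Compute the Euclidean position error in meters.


dx = -2.328 - (1.904) = -4.2320, dy = -1.101 - (2.003) = -3.1040
err = sqrt(17.909824 + 9.634816) = 5.2483

5.2483 m


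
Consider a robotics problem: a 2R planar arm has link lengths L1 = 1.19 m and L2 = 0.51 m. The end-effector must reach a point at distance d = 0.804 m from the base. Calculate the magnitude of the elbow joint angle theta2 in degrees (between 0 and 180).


cos(th2) = (d^2 - L1^2 - L2^2)/(2*L1*L2) = (0.804^2 - 1.19^2 - 0.51^2)/(2*1.19*0.51) = -0.84839677
th2 = acos(-0.84839677) = 148.0377 deg

148.0377 degrees


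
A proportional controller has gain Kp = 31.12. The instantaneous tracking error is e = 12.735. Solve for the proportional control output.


u_P = Kp * e = 31.12 * 12.735 = 396.3132

396.3132


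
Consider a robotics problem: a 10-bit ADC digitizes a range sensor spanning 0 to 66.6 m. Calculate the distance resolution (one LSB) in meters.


res = range / 2^n = 66.6/2^10 = 66.6/1024 = 0.0650

0.0650 m


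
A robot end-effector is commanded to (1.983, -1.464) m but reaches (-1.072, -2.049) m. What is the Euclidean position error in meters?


dx = -1.072 - (1.983) = -3.0550, dy = -2.049 - (-1.464) = -0.5850
err = sqrt(9.333025 + 0.342225) = 3.1105

3.1105 m


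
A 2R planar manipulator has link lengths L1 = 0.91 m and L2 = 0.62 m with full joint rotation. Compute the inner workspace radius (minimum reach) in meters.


r_min = |L1 - L2| = |0.91 - 0.62| = 0.2900

0.2900 m


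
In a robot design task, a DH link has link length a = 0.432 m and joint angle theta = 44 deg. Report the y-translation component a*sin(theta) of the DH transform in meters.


a*sin(theta) = 0.432*sin(44 deg) = 0.3001

0.3001 m


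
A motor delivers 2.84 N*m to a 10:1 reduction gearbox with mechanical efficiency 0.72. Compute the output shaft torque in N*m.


tau_out = tau_in * N * eta = 2.84 * 10 * 0.72 = 20.4480

20.4480 N*m


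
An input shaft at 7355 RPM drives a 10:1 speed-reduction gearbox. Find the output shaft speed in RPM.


omega_out = omega_in / N = 7355 / 10 = 735.5000

735.5000 RPM


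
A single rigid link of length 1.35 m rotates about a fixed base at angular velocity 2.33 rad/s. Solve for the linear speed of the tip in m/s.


v = L*omega = 1.35 * 2.33 = 3.1455

3.1455 m/s


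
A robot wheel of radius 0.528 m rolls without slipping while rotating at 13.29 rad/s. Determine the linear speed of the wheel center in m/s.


v = omega * r = 13.29 * 0.528 = 7.0171

7.0171 m/s


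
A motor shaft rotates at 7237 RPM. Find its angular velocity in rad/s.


omega = 7237 * 2*pi/60 = 757.8569

757.8569 rad/s


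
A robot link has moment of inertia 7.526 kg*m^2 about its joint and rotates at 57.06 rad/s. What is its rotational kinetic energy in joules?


KE = (1/2)*I*omega^2 = 0.5*7.526*57.06^2 = 12251.7395

12251.7395 J


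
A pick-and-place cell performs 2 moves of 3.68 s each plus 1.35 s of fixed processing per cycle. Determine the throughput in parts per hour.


T_cycle = 2*3.68 + 1.35 = 8.7100 s
rate = 3600/T = 413.3180

413.3180 parts/hour


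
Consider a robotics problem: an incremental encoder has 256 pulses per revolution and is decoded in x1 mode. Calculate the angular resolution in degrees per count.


resolution = 360 / (PPR * 1) = 360 / 256 = 1.4062

1.4062 degrees


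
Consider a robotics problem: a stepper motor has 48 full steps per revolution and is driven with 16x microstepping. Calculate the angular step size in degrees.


step = 360/(48*16) = 360/768 = 0.4688

0.4688 degrees


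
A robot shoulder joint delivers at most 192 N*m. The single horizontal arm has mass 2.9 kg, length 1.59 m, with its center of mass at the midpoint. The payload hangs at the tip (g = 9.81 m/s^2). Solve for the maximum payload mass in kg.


tau_arm = m_arm*g*(L/2) = 2.9*9.81*1.59/2 = 22.6170 N*m
tau_payload = tau_max - tau_arm = 192 - 22.6170 = 169.3830
m_payload = tau_payload / (g*L) = 169.3830 / (9.81*1.59) = 10.8593

10.8593 kg


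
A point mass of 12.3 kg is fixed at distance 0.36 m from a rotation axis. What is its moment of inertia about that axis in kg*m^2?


I = m*r^2 = 12.3*0.36^2 = 1.5941

1.5941 kg*m^2


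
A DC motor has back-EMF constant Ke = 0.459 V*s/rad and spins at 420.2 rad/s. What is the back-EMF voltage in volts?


V_emf = Ke * omega = 0.459*420.2 = 192.8718

192.8718 V


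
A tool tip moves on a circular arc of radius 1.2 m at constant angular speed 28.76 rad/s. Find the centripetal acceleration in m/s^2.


a_c = omega^2 * r = 28.76^2 * 1.2 = 992.5651

992.5651 m/s^2


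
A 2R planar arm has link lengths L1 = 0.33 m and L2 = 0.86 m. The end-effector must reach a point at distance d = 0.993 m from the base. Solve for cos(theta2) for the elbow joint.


cos(th2) = (d^2 - L1^2 - L2^2)/(2*L1*L2) = (0.993^2 - 0.33^2 - 0.86^2)/(2*0.33*0.86) = 0.2423

0.2423


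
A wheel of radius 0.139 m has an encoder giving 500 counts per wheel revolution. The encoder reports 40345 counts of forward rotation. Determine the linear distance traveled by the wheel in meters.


revs = 40345/500 = 80.690000
d = revs * 2*pi*r = 80.690000 * 2*pi*0.139 = 70.4716

70.4716 m


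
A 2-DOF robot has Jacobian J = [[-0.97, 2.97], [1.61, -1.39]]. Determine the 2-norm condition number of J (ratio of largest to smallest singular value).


JJ^T eigenvalues: trace(JJ^T) = 14.2860, det(JJ^T) = det(J)^2 = 11.78823556
s_max^2 = (14.2860 + sqrt(156.93685376))/2 = 13.40672201
s_min^2 = (14.2860 - sqrt(156.93685376))/2 = 0.87927799
kappa = s_max/s_min = sqrt(13.40672201/0.87927799) = 3.9048

3.9048


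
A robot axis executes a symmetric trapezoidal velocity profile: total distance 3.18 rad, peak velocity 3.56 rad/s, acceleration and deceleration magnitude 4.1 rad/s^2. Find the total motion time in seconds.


t_acc = v/a = 3.56/4.1 = 0.868293 s
d_acc = v^2/(2a) = 1.545561 rad (each ramp)
d_cruise = 3.18 - 2*1.545561 = 0.088878 rad
t_cruise = 0.088878/3.56 = 0.024966 s
t_total = 2*0.868293 + 0.024966 = 1.7616

1.7616 s


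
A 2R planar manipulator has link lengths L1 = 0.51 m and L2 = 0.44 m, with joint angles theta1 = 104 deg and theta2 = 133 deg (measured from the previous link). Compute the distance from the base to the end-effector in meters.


x = L1*cos(th1) + L2*cos(th1+th2) = -0.363021
y = L1*sin(th1) + L2*sin(th1+th2) = 0.125836
d = sqrt(x^2 + y^2) = sqrt(0.131784 + 0.015835) = 0.3842

0.3842 m


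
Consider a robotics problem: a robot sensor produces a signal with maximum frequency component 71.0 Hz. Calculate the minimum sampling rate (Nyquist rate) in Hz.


f_s,min = 2*f_max = 2*71.0 = 142.0000

142.0000 Hz


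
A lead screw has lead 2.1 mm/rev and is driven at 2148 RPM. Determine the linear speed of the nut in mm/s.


v = lead * (RPM/60) = 2.1*2148/60 = 75.1800

75.1800 mm/s


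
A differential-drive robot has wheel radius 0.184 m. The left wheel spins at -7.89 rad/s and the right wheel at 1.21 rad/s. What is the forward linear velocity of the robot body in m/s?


v = r*(wR + wL)/2 = 0.184*(1.21 + -7.89)/2 = -0.6146

-0.6146 m/s


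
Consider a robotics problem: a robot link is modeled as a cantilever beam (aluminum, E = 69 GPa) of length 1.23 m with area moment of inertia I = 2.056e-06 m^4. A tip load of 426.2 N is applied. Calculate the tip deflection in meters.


delta = F*L^3/(3*E*I) = 426.2*1.23^3/(3*6.900e+10*2.056e-06)
      = 793.1015154/425592 = 0.0019

0.0019 m


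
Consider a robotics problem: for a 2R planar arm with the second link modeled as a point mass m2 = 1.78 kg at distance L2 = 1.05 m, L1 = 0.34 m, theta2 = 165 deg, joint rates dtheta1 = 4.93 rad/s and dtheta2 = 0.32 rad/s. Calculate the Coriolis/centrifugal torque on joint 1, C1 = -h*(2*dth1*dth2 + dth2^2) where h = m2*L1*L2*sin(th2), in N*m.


h = m2*L1*L2*sin(th2) = 1.78*0.34*1.05*sin(165 deg) = 0.164469
C1 = -h*(2*4.93*0.32 + 0.32^2) = -0.164469*3.2576 = -0.5358

-0.5358 N*m


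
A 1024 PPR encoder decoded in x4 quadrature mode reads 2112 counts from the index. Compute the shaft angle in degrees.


angle = counts * 360 / (PPR*4) = 2112 * 360 / 4096 = 185.6250

185.6250 degrees


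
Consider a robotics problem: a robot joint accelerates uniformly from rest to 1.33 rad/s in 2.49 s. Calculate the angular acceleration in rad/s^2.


alpha = delta_omega / t = 1.33 / 2.49 = 0.5341

0.5341 rad/s^2


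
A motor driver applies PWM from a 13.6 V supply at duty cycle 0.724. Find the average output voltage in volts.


V_avg = V_supply * D = 13.6*0.724 = 9.8464

9.8464 V


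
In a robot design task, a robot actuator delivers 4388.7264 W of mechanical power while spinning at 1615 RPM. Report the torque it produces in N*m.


omega = 1615 * 2*pi/60 = 169.122405 rad/s
tau = P / omega = 4388.7264 / 169.122405 = 25.9500

25.9500 N*m


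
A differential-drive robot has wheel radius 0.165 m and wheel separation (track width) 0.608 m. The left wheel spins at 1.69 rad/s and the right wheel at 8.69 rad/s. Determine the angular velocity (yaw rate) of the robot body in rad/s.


omega = r*(wR - wL)/L = 0.165*(8.69 - (1.69))/0.608 = 1.8997

1.8997 rad/s


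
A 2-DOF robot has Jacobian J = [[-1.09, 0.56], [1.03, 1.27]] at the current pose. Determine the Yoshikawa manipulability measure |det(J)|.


det(J) = -1.09*1.27 - (0.56)*(1.03) = -1.9611
|det(J)| = 1.9611

1.9611


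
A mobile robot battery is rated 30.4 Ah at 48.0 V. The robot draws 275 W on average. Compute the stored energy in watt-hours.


E = capacity * V = 30.4*48.0 = 1459.2000

1459.2000 Wh


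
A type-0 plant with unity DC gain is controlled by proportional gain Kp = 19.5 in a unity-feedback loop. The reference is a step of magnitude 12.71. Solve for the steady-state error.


e_ss = R/(1 + Kp) = 12.71/(1 + 19.5) = 12.71/20.5000 = 0.6200

0.6200


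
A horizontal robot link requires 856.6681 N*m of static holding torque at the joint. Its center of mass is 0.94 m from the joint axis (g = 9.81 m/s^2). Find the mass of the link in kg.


m = tau / (g*L) = 856.6681 / (9.81 * 0.94) = 92.9000

92.9000 kg


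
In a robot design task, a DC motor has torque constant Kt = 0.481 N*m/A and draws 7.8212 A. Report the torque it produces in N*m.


tau = Kt * I = 0.481*7.8212 = 3.7620

3.7620 N*m


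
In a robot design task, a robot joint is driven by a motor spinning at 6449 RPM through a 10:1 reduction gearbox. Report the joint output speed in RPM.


omega_joint = omega_motor / N = 6449 / 10 = 644.9000

644.9000 RPM


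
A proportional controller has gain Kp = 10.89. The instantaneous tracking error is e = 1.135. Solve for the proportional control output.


u_P = Kp * e = 10.89 * 1.135 = 12.3602

12.3602


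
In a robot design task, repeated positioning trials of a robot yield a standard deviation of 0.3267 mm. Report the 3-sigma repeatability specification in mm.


repeatability = 3*sigma = 3*0.3267 = 0.9801

0.9801 mm


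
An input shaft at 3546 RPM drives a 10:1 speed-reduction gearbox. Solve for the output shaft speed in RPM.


omega_out = omega_in / N = 3546 / 10 = 354.6000

354.6000 RPM


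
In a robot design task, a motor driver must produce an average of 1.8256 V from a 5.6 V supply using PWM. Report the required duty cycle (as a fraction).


D = V_avg/V_supply = 1.8256/5.6 = 0.3260

0.3260


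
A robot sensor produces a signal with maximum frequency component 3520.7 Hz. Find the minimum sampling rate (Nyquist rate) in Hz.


f_s,min = 2*f_max = 2*3520.7 = 7041.4000

7041.4000 Hz


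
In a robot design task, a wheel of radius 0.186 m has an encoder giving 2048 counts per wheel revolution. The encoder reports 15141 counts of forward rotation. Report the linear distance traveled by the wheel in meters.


revs = 15141/2048 = 7.393066
d = revs * 2*pi*r = 7.393066 * 2*pi*0.186 = 8.6401

8.6401 m


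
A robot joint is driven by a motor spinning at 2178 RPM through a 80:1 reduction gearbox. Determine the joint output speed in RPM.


omega_joint = omega_motor / N = 2178 / 80 = 27.2250

27.2250 RPM


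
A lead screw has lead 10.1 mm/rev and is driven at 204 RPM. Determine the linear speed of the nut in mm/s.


v = lead * (RPM/60) = 10.1*204/60 = 34.3400

34.3400 mm/s


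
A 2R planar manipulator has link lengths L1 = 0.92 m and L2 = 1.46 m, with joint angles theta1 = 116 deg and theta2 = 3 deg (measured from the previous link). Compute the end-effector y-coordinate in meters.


y = L1*sin(th1) + L2*sin(th1+th2) = 0.92*sin(116 deg) + 1.46*sin(119 deg) = 2.1038

2.1038 m


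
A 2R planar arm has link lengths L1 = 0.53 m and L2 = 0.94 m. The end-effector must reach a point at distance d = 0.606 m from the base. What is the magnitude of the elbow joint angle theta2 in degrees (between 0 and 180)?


cos(th2) = (d^2 - L1^2 - L2^2)/(2*L1*L2) = (0.606^2 - 0.53^2 - 0.94^2)/(2*0.53*0.94) = -0.80014452
th2 = acos(-0.80014452) = 143.1439 deg

143.1439 degrees


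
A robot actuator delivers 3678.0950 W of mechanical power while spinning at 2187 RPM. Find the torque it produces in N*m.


omega = 2187 * 2*pi/60 = 229.022104 rad/s
tau = P / omega = 3678.0950 / 229.022104 = 16.0600

16.0600 N*m


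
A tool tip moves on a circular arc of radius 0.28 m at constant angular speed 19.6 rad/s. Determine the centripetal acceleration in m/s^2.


a_c = omega^2 * r = 19.6^2 * 0.28 = 107.5648

107.5648 m/s^2


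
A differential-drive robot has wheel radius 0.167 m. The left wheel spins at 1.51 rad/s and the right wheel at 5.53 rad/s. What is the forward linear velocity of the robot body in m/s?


v = r*(wR + wL)/2 = 0.167*(5.53 + 1.51)/2 = 0.5878

0.5878 m/s


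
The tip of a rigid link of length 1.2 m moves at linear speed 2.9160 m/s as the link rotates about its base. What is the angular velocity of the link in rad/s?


omega = v / L = 2.9160 / 1.2 = 2.4300

2.4300 rad/s


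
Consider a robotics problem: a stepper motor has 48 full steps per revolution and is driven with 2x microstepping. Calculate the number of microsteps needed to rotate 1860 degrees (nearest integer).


step_size = 360/(48*2) = 360/96 = 3.750000 deg
n = 1860/(360/96) = 1860*96/360 = 496

496 steps


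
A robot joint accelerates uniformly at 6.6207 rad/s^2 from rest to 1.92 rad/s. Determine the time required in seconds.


t = delta_omega / alpha = 1.92 / 6.6207 = 0.2900

0.2900 s


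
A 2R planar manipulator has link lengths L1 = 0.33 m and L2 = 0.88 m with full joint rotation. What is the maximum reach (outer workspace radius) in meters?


r_max = L1 + L2 = 0.33 + 0.88 = 1.2100

1.2100 m


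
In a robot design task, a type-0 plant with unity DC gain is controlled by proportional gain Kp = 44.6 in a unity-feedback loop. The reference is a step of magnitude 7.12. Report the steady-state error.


e_ss = R/(1 + Kp) = 7.12/(1 + 44.6) = 7.12/45.6000 = 0.1561

0.1561


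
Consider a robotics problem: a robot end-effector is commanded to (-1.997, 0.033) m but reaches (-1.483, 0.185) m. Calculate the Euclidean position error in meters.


dx = -1.483 - (-1.997) = 0.5140, dy = 0.185 - (0.033) = 0.1520
err = sqrt(0.264196 + 0.023104) = 0.5360

0.5360 m


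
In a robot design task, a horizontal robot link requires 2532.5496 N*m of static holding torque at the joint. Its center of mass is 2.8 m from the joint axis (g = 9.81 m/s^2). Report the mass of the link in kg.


m = tau / (g*L) = 2532.5496 / (9.81 * 2.8) = 92.2000

92.2000 kg


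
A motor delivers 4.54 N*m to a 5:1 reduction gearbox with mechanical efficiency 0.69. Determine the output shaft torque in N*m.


tau_out = tau_in * N * eta = 4.54 * 5 * 0.69 = 15.6630

15.6630 N*m


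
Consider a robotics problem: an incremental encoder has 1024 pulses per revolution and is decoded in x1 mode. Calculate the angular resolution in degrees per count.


resolution = 360 / (PPR * 1) = 360 / 1024 = 0.3516

0.3516 degrees


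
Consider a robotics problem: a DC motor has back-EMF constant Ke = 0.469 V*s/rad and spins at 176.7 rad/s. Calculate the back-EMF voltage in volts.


V_emf = Ke * omega = 0.469*176.7 = 82.8723

82.8723 V


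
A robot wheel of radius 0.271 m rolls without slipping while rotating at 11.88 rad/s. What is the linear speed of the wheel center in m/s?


v = omega * r = 11.88 * 0.271 = 3.2195

3.2195 m/s


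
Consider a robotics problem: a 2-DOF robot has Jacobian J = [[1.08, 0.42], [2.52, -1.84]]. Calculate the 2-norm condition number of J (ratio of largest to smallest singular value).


JJ^T eigenvalues: trace(JJ^T) = 11.0788, det(JJ^T) = det(J)^2 = 9.27567936
s_max^2 = (11.0788 + sqrt(85.63709200))/2 = 10.16641556
s_min^2 = (11.0788 - sqrt(85.63709200))/2 = 0.91238444
kappa = s_max/s_min = sqrt(10.16641556/0.91238444) = 3.3381

3.3381


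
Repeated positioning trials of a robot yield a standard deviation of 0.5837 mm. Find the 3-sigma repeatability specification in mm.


repeatability = 3*sigma = 3*0.5837 = 1.7511

1.7511 mm


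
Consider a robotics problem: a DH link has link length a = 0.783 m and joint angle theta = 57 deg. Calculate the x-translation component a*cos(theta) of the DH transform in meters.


a*cos(theta) = 0.783*cos(57 deg) = 0.4265

0.4265 m


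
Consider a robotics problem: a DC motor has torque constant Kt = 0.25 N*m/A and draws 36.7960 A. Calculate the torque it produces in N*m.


tau = Kt * I = 0.25*36.7960 = 9.1990

9.1990 N*m


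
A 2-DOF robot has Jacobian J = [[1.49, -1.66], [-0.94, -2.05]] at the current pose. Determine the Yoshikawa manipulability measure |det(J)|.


det(J) = 1.49*-2.05 - (-1.66)*(-0.94) = -4.6149
|det(J)| = 4.6149

4.6149
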